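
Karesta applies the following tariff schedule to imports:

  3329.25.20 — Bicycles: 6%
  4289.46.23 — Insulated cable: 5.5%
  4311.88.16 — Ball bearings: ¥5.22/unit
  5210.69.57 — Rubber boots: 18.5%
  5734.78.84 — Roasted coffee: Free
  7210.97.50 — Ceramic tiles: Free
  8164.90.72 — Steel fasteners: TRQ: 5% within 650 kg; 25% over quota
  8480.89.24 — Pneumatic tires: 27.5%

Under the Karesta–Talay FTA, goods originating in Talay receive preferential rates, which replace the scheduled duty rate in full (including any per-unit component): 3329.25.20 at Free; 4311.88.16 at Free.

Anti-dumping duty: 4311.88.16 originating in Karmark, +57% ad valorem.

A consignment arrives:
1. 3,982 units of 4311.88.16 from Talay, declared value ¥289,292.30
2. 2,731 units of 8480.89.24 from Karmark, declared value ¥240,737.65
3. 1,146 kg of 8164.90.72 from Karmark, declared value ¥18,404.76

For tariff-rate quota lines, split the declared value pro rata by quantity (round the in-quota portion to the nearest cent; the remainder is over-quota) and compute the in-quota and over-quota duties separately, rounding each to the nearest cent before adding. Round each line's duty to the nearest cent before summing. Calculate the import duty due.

Line 1 (4311.88.16, Talay, 3,982 units, ¥289,292.30):
Base rate for 4311.88.16 is ¥5.22/unit.
Origin Talay qualifies under the Karesta–Talay agreement and 4311.88.16 is covered: preferential rate Free applies instead.
The additional-duty order on 4311.88.16 targets Karmark, not Talay; it does not apply.
Duty = ¥289,292.30 × 0% = ¥0.00.
Line 2 (8480.89.24, Karmark, 2,731 units, ¥240,737.65):
Base rate for 8480.89.24 is 27.5%.
Duty = ¥240,737.65 × 27.5% = ¥66,202.85.
Line 3 (8164.90.72, Karmark, 1,146 kg, ¥18,404.76):
Code 8164.90.72 is under a tariff-rate quota (threshold 650 kg). In-quota: 650 kg at 5%; over-quota: 496 kg at 25%.
Pro-rata value split: in-quota = ¥18,404.76 × 650/1,146 = ¥10,439.00; over-quota = ¥18,404.76 − ¥10,439.00 = ¥7,965.76.
In-quota duty = ¥10,439.00 × 5% = ¥521.95. Over-quota duty = ¥7,965.76 × 25% = ¥1,991.44.
Line duty = ¥521.95 + ¥1,991.44 = ¥2,513.39.
Total = ¥0.00 + ¥66,202.85 + ¥2,513.39 = ¥68,716.24.

¥68,716.24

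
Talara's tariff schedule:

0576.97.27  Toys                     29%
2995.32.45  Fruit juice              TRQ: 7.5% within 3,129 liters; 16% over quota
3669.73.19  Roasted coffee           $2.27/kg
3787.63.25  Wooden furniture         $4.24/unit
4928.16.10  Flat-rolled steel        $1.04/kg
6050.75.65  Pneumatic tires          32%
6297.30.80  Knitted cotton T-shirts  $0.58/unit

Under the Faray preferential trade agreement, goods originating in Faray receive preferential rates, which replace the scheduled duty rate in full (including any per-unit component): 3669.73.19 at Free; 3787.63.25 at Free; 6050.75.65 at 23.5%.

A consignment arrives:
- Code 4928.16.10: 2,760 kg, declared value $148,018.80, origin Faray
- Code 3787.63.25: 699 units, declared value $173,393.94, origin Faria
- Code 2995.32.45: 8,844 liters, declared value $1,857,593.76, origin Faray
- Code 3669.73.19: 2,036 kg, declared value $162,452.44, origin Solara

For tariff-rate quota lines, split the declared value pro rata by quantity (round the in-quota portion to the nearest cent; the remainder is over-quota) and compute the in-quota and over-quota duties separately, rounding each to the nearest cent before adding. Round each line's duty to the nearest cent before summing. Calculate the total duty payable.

Line 1 (4928.16.10, Faray, 2,760 kg, $148,018.80):
Base rate for 4928.16.10 is $1.04/kg.
Origin Faray is the FTA partner but 4928.16.10 is not on the preference list; base rate stands.
Duty = 2,760 × $1.04 = $2,870.40.
Line 2 (3787.63.25, Faria, 699 units, $173,393.94):
Base rate for 3787.63.25 is $4.24/unit.
3787.63.25 has an FTA preferential rate, but origin Faria is not Faray; base rate stands.
Duty = 699 × $4.24 = $2,963.76.
Line 3 (2995.32.45, Faray, 8,844 liters, $1,857,593.76):
Code 2995.32.45 is under a tariff-rate quota (threshold 3,129 liters). In-quota: 3,129 liters at 7.5%; over-quota: 5,715 liters at 16%.
Pro-rata value split: in-quota = $1,857,593.76 × 3,129/8,844 = $657,215.16; over-quota = $1,857,593.76 − $657,215.16 = $1,200,378.60.
In-quota duty = $657,215.16 × 7.5% = $49,291.14. Over-quota duty = $1,200,378.60 × 16% = $192,060.58.
Line duty = $49,291.14 + $192,060.58 = $241,351.72.
Line 4 (3669.73.19, Solara, 2,036 kg, $162,452.44):
Base rate for 3669.73.19 is $2.27/kg.
3669.73.19 has an FTA preferential rate, but origin Solara is not Faray; base rate stands.
Duty = 2,036 × $2.27 = $4,621.72.
Total = $2,870.40 + $2,963.76 + $241,351.72 + $4,621.72 = $251,807.60.

$251,807.60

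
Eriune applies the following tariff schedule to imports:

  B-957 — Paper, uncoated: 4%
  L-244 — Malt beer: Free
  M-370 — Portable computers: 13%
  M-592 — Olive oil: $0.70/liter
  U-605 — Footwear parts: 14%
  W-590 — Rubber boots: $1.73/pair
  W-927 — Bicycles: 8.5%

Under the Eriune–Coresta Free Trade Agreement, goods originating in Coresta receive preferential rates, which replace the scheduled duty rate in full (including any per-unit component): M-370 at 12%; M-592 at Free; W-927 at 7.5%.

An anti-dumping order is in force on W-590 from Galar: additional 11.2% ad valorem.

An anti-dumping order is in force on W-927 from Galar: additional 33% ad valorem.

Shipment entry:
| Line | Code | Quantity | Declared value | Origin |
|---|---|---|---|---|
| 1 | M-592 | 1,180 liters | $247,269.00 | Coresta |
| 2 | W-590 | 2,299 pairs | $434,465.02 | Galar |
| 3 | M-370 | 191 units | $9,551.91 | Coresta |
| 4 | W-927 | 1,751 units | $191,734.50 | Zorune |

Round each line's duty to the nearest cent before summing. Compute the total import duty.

$70,081.01

Line 1 (M-592, Coresta, 1,180 liters, $247,269.00):
Base rate for M-592 is $0.70/liter.
Origin Coresta qualifies under the Eriune–Coresta agreement and M-592 is covered: preferential rate Free applies instead.
Duty = $247,269.00 × 0% = $0.00.
Line 2 (W-590, Galar, 2,299 pairs, $434,465.02):
Base rate for W-590 is $1.73/pair.
Additional duty on W-590 from Galar: +11.2% ad valorem. Applied ad valorem rate = 11.2%.
Duty = $434,465.02 × 11.2% + 2,299 × $1.73 = $52,637.35.
Line 3 (M-370, Coresta, 191 units, $9,551.91):
Base rate for M-370 is 13%.
Origin Coresta qualifies under the Eriune–Coresta agreement and M-370 is covered: preferential rate 12% applies instead.
Duty = $9,551.91 × 12% = $1,146.23.
Line 4 (W-927, Zorune, 1,751 units, $191,734.50):
Base rate for W-927 is 8.5%.
W-927 has an FTA preferential rate, but origin Zorune is not Coresta; base rate stands.
The additional-duty order on W-927 targets Galar, not Zorune; it does not apply.
Duty = $191,734.50 × 8.5% = $16,297.43.
Total = $0.00 + $52,637.35 + $1,146.23 + $16,297.43 = $70,081.01.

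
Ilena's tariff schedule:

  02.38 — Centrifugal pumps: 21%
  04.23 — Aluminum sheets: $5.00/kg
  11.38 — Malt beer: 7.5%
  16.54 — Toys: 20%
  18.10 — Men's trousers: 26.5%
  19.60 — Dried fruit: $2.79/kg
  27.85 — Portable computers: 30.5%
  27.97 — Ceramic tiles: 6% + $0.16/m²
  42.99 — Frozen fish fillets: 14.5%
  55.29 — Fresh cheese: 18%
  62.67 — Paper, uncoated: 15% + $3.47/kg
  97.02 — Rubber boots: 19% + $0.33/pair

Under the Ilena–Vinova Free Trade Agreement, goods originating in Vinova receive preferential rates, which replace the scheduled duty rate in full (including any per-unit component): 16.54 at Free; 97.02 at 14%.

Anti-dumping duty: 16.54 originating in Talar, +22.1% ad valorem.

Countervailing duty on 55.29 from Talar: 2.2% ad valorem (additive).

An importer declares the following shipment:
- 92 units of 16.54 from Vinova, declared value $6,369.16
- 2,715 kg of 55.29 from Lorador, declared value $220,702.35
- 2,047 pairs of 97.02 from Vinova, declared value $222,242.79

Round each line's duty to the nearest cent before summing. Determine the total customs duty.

$70,840.41

Line 1 (16.54, Vinova, 92 units, $6,369.16):
Base rate for 16.54 is 20%.
Origin Vinova qualifies under the Ilena–Vinova agreement and 16.54 is covered: preferential rate Free applies instead.
The additional-duty order on 16.54 targets Talar, not Vinova; it does not apply.
Duty = $6,369.16 × 0% = $0.00.
Line 2 (55.29, Lorador, 2,715 kg, $220,702.35):
Base rate for 55.29 is 18%.
The additional-duty order on 55.29 targets Talar, not Lorador; it does not apply.
Duty = $220,702.35 × 18% = $39,726.42.
Line 3 (97.02, Vinova, 2,047 pairs, $222,242.79):
Base rate for 97.02 is 19% + $0.33/pair.
Origin Vinova qualifies under the Ilena–Vinova agreement and 97.02 is covered: preferential rate 14% applies instead.
Duty = $222,242.79 × 14% = $31,113.99.
Total = $0.00 + $39,726.42 + $31,113.99 = $70,840.41.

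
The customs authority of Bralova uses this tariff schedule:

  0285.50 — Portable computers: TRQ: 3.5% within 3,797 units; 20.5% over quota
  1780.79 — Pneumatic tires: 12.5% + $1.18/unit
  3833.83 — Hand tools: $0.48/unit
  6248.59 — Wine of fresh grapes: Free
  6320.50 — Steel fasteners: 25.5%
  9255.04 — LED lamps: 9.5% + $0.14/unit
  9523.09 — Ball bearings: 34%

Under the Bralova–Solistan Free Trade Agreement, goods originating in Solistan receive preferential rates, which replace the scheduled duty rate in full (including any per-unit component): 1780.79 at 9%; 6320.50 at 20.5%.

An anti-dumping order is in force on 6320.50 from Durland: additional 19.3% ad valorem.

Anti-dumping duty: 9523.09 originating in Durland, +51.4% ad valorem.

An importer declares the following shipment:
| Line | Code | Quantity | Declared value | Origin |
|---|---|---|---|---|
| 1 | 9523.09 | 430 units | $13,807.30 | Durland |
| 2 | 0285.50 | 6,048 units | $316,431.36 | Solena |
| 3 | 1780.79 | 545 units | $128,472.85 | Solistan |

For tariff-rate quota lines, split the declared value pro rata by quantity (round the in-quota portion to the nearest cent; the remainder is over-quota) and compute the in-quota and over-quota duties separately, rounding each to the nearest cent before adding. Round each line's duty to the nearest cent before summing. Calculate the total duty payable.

$54,450.39

Line 1 (9523.09, Durland, 430 units, $13,807.30):
Base rate for 9523.09 is 34%.
Additional duty on 9523.09 from Durland: +51.4%. Applied ad valorem rate: 34% + 51.4% = 85.4%.
Duty = $13,807.30 × 85.4% = $11,791.43.
Line 2 (0285.50, Solena, 6,048 units, $316,431.36):
Code 0285.50 is under a tariff-rate quota (threshold 3,797 units). In-quota: 3,797 units at 3.5%; over-quota: 2,251 units at 20.5%.
Pro-rata value split: in-quota = $316,431.36 × 3,797/6,048 = $198,659.04; over-quota = $316,431.36 − $198,659.04 = $117,772.32.
In-quota duty = $198,659.04 × 3.5% = $6,953.07. Over-quota duty = $117,772.32 × 20.5% = $24,143.33.
Line duty = $6,953.07 + $24,143.33 = $31,096.40.
Line 3 (1780.79, Solistan, 545 units, $128,472.85):
Base rate for 1780.79 is 12.5% + $1.18/unit.
Origin Solistan qualifies under the Bralova–Solistan agreement and 1780.79 is covered: preferential rate 9% applies instead.
Duty = $128,472.85 × 9% = $11,562.56.
Total = $11,791.43 + $31,096.40 + $11,562.56 = $54,450.39.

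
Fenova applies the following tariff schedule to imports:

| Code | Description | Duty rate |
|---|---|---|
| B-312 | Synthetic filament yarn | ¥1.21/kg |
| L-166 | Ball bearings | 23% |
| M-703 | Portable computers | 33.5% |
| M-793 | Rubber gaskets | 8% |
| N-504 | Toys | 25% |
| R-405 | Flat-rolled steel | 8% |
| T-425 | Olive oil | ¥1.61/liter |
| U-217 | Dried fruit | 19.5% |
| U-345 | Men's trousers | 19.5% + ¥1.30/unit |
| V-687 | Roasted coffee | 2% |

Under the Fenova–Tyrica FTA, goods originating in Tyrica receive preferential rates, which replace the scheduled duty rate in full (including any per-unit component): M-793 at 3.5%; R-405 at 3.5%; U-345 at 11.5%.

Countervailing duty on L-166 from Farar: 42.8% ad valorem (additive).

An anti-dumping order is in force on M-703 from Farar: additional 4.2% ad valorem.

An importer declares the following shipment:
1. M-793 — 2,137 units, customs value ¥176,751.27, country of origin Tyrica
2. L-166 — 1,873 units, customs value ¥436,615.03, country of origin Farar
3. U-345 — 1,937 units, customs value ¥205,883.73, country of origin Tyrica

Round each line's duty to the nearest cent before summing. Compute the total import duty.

¥317,155.61

Line 1 (M-793, Tyrica, 2,137 units, ¥176,751.27):
Base rate for M-793 is 8%.
Origin Tyrica qualifies under the Fenova–Tyrica agreement and M-793 is covered: preferential rate 3.5% applies instead.
Duty = ¥176,751.27 × 3.5% = ¥6,186.29.
Line 2 (L-166, Farar, 1,873 units, ¥436,615.03):
Base rate for L-166 is 23%.
Additional duty on L-166 from Farar: +42.8%. Applied ad valorem rate: 23% + 42.8% = 65.8%.
Duty = ¥436,615.03 × 65.8% = ¥287,292.69.
Line 3 (U-345, Tyrica, 1,937 units, ¥205,883.73):
Base rate for U-345 is 19.5% + ¥1.30/unit.
Origin Tyrica qualifies under the Fenova–Tyrica agreement and U-345 is covered: preferential rate 11.5% applies instead.
Duty = ¥205,883.73 × 11.5% = ¥23,676.63.
Total = ¥6,186.29 + ¥287,292.69 + ¥23,676.63 = ¥317,155.61.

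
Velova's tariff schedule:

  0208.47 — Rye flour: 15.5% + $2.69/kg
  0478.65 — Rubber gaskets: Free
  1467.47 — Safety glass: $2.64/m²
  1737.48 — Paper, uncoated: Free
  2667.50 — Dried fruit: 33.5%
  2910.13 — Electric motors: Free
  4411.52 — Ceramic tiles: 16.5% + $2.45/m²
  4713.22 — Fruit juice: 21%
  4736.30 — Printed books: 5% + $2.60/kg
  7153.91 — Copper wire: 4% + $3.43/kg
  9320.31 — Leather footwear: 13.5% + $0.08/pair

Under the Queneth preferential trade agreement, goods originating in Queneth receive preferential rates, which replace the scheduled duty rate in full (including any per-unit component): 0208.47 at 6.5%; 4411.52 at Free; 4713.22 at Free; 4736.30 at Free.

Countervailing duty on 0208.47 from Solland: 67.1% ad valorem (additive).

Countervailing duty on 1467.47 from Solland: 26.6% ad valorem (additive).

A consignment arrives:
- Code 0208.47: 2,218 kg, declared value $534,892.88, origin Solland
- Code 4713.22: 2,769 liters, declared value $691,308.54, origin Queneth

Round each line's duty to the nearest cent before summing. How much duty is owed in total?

Line 1 (0208.47, Solland, 2,218 kg, $534,892.88):
Base rate for 0208.47 is 15.5% + $2.69/kg.
0208.47 has an FTA preferential rate, but origin Solland is not Queneth; base rate stands.
Additional duty on 0208.47 from Solland: +67.1%. Applied ad valorem rate: 15.5% + 67.1% = 82.6%.
Duty = $534,892.88 × 82.6% + 2,218 × $2.69 = $447,787.94.
Line 2 (4713.22, Queneth, 2,769 liters, $691,308.54):
Base rate for 4713.22 is 21%.
Origin Queneth qualifies under the Velova–Queneth agreement and 4713.22 is covered: preferential rate Free applies instead.
Duty = $691,308.54 × 0% = $0.00.
Total = $447,787.94 + $0.00 = $447,787.94.

$447,787.94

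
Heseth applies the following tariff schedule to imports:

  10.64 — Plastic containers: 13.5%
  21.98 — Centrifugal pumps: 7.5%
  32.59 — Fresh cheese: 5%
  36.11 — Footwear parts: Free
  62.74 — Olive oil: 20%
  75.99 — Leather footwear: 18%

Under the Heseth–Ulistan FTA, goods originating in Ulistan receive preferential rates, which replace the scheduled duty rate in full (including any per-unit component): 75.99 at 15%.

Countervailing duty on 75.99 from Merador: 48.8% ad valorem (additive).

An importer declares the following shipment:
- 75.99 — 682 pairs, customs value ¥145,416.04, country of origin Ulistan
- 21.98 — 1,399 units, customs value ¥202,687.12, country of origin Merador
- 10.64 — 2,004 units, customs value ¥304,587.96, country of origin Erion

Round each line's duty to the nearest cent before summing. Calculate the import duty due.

¥78,133.31

Line 1 (75.99, Ulistan, 682 pairs, ¥145,416.04):
Base rate for 75.99 is 18%.
Origin Ulistan qualifies under the Heseth–Ulistan agreement and 75.99 is covered: preferential rate 15% applies instead.
The additional-duty order on 75.99 targets Merador, not Ulistan; it does not apply.
Duty = ¥145,416.04 × 15% = ¥21,812.41.
Line 2 (21.98, Merador, 1,399 units, ¥202,687.12):
Base rate for 21.98 is 7.5%.
Duty = ¥202,687.12 × 7.5% = ¥15,201.53.
Line 3 (10.64, Erion, 2,004 units, ¥304,587.96):
Base rate for 10.64 is 13.5%.
Duty = ¥304,587.96 × 13.5% = ¥41,119.37.
Total = ¥21,812.41 + ¥15,201.53 + ¥41,119.37 = ¥78,133.31.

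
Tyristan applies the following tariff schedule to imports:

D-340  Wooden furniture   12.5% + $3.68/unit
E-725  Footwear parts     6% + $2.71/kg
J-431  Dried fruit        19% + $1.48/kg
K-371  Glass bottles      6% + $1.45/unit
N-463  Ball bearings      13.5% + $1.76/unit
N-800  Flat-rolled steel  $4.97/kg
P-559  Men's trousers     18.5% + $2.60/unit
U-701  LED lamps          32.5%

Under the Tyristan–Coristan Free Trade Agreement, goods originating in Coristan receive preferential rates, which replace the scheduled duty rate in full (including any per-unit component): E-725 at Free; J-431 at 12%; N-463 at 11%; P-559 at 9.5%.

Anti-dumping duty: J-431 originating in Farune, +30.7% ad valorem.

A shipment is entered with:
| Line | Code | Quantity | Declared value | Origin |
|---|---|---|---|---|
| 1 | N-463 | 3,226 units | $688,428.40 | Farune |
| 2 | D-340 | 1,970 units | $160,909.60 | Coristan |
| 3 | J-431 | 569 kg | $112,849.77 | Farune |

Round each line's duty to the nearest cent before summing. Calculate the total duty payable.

$182,907.35

Line 1 (N-463, Farune, 3,226 units, $688,428.40):
Base rate for N-463 is 13.5% + $1.76/unit.
N-463 has an FTA preferential rate, but origin Farune is not Coristan; base rate stands.
Duty = $688,428.40 × 13.5% + 3,226 × $1.76 = $98,615.59.
Line 2 (D-340, Coristan, 1,970 units, $160,909.60):
Base rate for D-340 is 12.5% + $3.68/unit.
Origin Coristan is the FTA partner but D-340 is not on the preference list; base rate stands.
Duty = $160,909.60 × 12.5% + 1,970 × $3.68 = $27,363.30.
Line 3 (J-431, Farune, 569 kg, $112,849.77):
Base rate for J-431 is 19% + $1.48/kg.
J-431 has an FTA preferential rate, but origin Farune is not Coristan; base rate stands.
Additional duty on J-431 from Farune: +30.7%. Applied ad valorem rate: 19% + 30.7% = 49.7%.
Duty = $112,849.77 × 49.7% + 569 × $1.48 = $56,928.46.
Total = $98,615.59 + $27,363.30 + $56,928.46 = $182,907.35.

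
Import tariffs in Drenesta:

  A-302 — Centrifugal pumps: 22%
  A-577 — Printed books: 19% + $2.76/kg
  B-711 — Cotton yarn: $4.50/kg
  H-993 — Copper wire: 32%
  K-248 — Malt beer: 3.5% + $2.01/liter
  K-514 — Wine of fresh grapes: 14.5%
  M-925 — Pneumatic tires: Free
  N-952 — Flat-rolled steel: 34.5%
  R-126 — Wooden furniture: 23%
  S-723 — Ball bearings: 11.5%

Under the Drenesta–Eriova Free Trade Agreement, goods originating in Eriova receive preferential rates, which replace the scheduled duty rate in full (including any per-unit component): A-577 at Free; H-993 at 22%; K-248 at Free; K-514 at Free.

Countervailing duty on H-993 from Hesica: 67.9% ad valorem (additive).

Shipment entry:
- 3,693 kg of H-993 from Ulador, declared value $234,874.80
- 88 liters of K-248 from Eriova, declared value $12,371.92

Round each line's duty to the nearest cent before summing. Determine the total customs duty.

$75,159.94

Line 1 (H-993, Ulador, 3,693 kg, $234,874.80):
Base rate for H-993 is 32%.
H-993 has an FTA preferential rate, but origin Ulador is not Eriova; base rate stands.
The additional-duty order on H-993 targets Hesica, not Ulador; it does not apply.
Duty = $234,874.80 × 32% = $75,159.94.
Line 2 (K-248, Eriova, 88 liters, $12,371.92):
Base rate for K-248 is 3.5% + $2.01/liter.
Origin Eriova qualifies under the Drenesta–Eriova agreement and K-248 is covered: preferential rate Free applies instead.
Duty = $12,371.92 × 0% = $0.00.
Total = $75,159.94 + $0.00 = $75,159.94.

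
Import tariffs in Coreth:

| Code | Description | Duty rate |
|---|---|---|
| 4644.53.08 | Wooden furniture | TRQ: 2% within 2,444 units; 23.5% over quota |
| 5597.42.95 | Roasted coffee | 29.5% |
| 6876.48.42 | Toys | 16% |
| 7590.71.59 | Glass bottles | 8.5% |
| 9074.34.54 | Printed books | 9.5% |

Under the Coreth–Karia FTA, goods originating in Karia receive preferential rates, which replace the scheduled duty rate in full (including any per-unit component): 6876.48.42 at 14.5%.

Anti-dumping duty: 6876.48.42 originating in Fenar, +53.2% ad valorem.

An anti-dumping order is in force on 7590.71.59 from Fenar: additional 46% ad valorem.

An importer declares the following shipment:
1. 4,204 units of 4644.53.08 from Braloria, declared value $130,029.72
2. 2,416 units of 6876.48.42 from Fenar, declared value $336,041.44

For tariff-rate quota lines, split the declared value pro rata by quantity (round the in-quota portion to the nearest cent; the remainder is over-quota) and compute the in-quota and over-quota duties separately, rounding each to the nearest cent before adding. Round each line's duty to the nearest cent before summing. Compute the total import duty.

Line 1 (4644.53.08, Braloria, 4,204 units, $130,029.72):
Code 4644.53.08 is under a tariff-rate quota (threshold 2,444 units). In-quota: 2,444 units at 2%; over-quota: 1,760 units at 23.5%.
Pro-rata value split: in-quota = $130,029.72 × 2,444/4,204 = $75,592.92; over-quota = $130,029.72 − $75,592.92 = $54,436.80.
In-quota duty = $75,592.92 × 2% = $1,511.86. Over-quota duty = $54,436.80 × 23.5% = $12,792.65.
Line duty = $1,511.86 + $12,792.65 = $14,304.51.
Line 2 (6876.48.42, Fenar, 2,416 units, $336,041.44):
Base rate for 6876.48.42 is 16%.
6876.48.42 has an FTA preferential rate, but origin Fenar is not Karia; base rate stands.
Additional duty on 6876.48.42 from Fenar: +53.2%. Applied ad valorem rate: 16% + 53.2% = 69.2%.
Duty = $336,041.44 × 69.2% = $232,540.68.
Total = $14,304.51 + $232,540.68 = $246,845.19.

$246,845.19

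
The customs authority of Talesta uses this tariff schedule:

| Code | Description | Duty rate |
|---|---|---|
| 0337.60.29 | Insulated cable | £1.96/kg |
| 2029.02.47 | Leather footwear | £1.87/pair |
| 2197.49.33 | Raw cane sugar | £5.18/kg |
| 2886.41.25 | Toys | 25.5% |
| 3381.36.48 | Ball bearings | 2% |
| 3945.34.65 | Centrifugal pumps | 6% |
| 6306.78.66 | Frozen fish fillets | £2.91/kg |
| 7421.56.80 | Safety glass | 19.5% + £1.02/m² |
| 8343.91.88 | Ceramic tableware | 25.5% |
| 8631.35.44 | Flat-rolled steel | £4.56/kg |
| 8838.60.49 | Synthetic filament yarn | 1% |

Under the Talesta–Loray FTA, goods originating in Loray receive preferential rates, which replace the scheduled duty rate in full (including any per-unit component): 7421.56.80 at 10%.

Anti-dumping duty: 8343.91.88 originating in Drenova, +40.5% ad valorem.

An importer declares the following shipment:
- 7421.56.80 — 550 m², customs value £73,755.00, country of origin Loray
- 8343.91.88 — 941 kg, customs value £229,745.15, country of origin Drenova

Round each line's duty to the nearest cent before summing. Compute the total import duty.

£159,007.30

Line 1 (7421.56.80, Loray, 550 m², £73,755.00):
Base rate for 7421.56.80 is 19.5% + £1.02/m².
Origin Loray qualifies under the Talesta–Loray agreement and 7421.56.80 is covered: preferential rate 10% applies instead.
Duty = £73,755.00 × 10% = £7,375.50.
Line 2 (8343.91.88, Drenova, 941 kg, £229,745.15):
Base rate for 8343.91.88 is 25.5%.
Additional duty on 8343.91.88 from Drenova: +40.5%. Applied ad valorem rate: 25.5% + 40.5% = 66%.
Duty = £229,745.15 × 66% = £151,631.80.
Total = £7,375.50 + £151,631.80 = £159,007.30.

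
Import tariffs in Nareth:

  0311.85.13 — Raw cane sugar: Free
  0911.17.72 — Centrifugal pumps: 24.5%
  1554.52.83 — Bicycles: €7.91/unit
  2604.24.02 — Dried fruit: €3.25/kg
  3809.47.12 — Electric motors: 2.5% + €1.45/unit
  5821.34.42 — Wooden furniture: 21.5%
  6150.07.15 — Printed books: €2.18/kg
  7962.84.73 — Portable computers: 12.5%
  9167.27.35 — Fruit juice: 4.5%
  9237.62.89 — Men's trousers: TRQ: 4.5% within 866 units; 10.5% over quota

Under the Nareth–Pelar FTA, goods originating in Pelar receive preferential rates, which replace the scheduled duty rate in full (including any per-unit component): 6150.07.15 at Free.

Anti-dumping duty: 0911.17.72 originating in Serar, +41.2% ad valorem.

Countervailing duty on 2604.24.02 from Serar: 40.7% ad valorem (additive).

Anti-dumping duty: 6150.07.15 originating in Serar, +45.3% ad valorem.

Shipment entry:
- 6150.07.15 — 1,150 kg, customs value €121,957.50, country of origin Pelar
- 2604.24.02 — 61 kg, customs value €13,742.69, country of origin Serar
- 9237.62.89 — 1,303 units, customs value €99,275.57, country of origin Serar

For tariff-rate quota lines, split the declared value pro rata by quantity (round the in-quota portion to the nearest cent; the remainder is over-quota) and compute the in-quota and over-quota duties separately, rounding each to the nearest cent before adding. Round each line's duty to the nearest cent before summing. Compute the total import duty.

Line 1 (6150.07.15, Pelar, 1,150 kg, €121,957.50):
Base rate for 6150.07.15 is €2.18/kg.
Origin Pelar qualifies under the Nareth–Pelar agreement and 6150.07.15 is covered: preferential rate Free applies instead.
The additional-duty order on 6150.07.15 targets Serar, not Pelar; it does not apply.
Duty = €121,957.50 × 0% = €0.00.
Line 2 (2604.24.02, Serar, 61 kg, €13,742.69):
Base rate for 2604.24.02 is €3.25/kg.
Additional duty on 2604.24.02 from Serar: +40.7% ad valorem. Applied ad valorem rate = 40.7%.
Duty = €13,742.69 × 40.7% + 61 × €3.25 = €5,791.52.
Line 3 (9237.62.89, Serar, 1,303 units, €99,275.57):
Code 9237.62.89 is under a tariff-rate quota (threshold 866 units). In-quota: 866 units at 4.5%; over-quota: 437 units at 10.5%.
Pro-rata value split: in-quota = €99,275.57 × 866/1,303 = €65,980.54; over-quota = €99,275.57 − €65,980.54 = €33,295.03.
In-quota duty = €65,980.54 × 4.5% = €2,969.12. Over-quota duty = €33,295.03 × 10.5% = €3,495.98.
Line duty = €2,969.12 + €3,495.98 = €6,465.10.
Total = €0.00 + €5,791.52 + €6,465.10 = €12,256.62.

€12,256.62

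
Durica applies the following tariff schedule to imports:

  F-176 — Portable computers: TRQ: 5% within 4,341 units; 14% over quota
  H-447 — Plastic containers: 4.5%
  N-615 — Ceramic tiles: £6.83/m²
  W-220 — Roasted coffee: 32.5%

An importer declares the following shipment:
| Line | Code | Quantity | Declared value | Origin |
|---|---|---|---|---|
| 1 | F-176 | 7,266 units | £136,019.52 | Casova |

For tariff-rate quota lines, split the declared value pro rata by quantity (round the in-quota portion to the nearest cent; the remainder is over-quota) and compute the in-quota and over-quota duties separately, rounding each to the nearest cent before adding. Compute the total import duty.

£11,729.02

Line 1 (F-176, Casova, 7,266 units, £136,019.52):
Code F-176 is under a tariff-rate quota (threshold 4,341 units). In-quota: 4,341 units at 5%; over-quota: 2,925 units at 14%.
Pro-rata value split: in-quota = £136,019.52 × 4,341/7,266 = £81,263.52; over-quota = £136,019.52 − £81,263.52 = £54,756.00.
In-quota duty = £81,263.52 × 5% = £4,063.18. Over-quota duty = £54,756.00 × 14% = £7,665.84.
Line duty = £4,063.18 + £7,665.84 = £11,729.02.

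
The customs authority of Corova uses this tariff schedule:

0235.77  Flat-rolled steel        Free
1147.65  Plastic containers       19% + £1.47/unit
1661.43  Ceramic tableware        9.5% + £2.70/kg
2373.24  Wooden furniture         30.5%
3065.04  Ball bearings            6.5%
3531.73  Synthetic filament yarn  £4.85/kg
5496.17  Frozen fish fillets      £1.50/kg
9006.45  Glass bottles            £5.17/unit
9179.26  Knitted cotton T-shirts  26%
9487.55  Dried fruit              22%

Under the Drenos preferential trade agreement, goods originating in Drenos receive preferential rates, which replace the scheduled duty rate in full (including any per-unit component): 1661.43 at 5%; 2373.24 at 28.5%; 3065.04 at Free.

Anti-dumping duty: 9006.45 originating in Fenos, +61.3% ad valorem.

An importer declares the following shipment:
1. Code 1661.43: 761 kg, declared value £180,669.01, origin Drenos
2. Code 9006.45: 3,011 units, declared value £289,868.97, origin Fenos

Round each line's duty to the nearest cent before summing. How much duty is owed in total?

Line 1 (1661.43, Drenos, 761 kg, £180,669.01):
Base rate for 1661.43 is 9.5% + £2.70/kg.
Origin Drenos qualifies under the Corova–Drenos agreement and 1661.43 is covered: preferential rate 5% applies instead.
Duty = £180,669.01 × 5% = £9,033.45.
Line 2 (9006.45, Fenos, 3,011 units, £289,868.97):
Base rate for 9006.45 is £5.17/unit.
Additional duty on 9006.45 from Fenos: +61.3% ad valorem. Applied ad valorem rate = 61.3%.
Duty = £289,868.97 × 61.3% + 3,011 × £5.17 = £193,256.55.
Total = £9,033.45 + £193,256.55 = £202,290.00.

£202,290.00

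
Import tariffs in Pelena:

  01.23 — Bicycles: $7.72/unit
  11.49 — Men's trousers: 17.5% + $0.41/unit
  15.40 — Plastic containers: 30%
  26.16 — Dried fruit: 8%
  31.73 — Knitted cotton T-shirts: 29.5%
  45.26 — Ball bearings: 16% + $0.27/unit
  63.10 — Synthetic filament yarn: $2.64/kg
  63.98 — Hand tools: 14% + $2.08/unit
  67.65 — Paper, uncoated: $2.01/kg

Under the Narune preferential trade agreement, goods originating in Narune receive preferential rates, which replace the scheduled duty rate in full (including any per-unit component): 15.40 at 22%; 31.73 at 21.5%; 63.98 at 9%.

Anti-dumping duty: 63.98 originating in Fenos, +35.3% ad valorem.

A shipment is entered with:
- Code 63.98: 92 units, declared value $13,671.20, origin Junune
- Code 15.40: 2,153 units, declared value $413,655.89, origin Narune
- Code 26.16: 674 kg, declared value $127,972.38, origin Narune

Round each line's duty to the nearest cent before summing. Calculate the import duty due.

$103,347.42

Line 1 (63.98, Junune, 92 units, $13,671.20):
Base rate for 63.98 is 14% + $2.08/unit.
63.98 has an FTA preferential rate, but origin Junune is not Narune; base rate stands.
The additional-duty order on 63.98 targets Fenos, not Junune; it does not apply.
Duty = $13,671.20 × 14% + 92 × $2.08 = $2,105.33.
Line 2 (15.40, Narune, 2,153 units, $413,655.89):
Base rate for 15.40 is 30%.
Origin Narune qualifies under the Pelena–Narune agreement and 15.40 is covered: preferential rate 22% applies instead.
Duty = $413,655.89 × 22% = $91,004.30.
Line 3 (26.16, Narune, 674 kg, $127,972.38):
Base rate for 26.16 is 8%.
Origin Narune is the FTA partner but 26.16 is not on the preference list; base rate stands.
Duty = $127,972.38 × 8% = $10,237.79.
Total = $2,105.33 + $91,004.30 + $10,237.79 = $103,347.42.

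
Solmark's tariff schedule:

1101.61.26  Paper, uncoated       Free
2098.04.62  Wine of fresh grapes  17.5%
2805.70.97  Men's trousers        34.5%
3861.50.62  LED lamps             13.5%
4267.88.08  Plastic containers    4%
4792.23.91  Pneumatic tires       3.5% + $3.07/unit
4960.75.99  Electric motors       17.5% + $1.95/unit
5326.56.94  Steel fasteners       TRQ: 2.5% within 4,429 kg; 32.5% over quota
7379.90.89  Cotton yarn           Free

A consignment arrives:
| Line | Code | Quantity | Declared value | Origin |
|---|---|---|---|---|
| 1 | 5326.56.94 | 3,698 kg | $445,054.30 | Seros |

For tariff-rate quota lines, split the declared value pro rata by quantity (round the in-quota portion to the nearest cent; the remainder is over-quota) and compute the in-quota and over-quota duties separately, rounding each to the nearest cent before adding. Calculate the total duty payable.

$11,126.36

Line 1 (5326.56.94, Seros, 3,698 kg, $445,054.30):
Code 5326.56.94 is under a tariff-rate quota (threshold 4,429 kg). Quantity 3,698 kg is within the quota, so the in-quota rate 2.5% applies to the full value.
Duty = $445,054.30 × 2.5% = $11,126.36.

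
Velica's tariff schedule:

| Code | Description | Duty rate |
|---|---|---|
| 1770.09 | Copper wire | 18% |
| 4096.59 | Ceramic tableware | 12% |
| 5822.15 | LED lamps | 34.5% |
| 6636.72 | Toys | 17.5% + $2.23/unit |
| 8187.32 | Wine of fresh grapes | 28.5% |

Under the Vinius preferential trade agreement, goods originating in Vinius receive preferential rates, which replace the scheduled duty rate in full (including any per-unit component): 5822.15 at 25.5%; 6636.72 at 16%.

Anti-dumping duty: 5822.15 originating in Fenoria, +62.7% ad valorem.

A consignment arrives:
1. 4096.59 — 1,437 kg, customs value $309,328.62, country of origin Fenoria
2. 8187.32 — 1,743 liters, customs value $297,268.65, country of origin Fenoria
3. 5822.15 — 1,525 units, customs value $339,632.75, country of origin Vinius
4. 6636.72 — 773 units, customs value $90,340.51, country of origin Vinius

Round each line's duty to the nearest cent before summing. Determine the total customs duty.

Line 1 (4096.59, Fenoria, 1,437 kg, $309,328.62):
Base rate for 4096.59 is 12%.
Duty = $309,328.62 × 12% = $37,119.43.
Line 2 (8187.32, Fenoria, 1,743 liters, $297,268.65):
Base rate for 8187.32 is 28.5%.
Duty = $297,268.65 × 28.5% = $84,721.57.
Line 3 (5822.15, Vinius, 1,525 units, $339,632.75):
Base rate for 5822.15 is 34.5%.
Origin Vinius qualifies under the Velica–Vinius agreement and 5822.15 is covered: preferential rate 25.5% applies instead.
The additional-duty order on 5822.15 targets Fenoria, not Vinius; it does not apply.
Duty = $339,632.75 × 25.5% = $86,606.35.
Line 4 (6636.72, Vinius, 773 units, $90,340.51):
Base rate for 6636.72 is 17.5% + $2.23/unit.
Origin Vinius qualifies under the Velica–Vinius agreement and 6636.72 is covered: preferential rate 16% applies instead.
Duty = $90,340.51 × 16% = $14,454.48.
Total = $37,119.43 + $84,721.57 + $86,606.35 + $14,454.48 = $222,901.83.

$222,901.83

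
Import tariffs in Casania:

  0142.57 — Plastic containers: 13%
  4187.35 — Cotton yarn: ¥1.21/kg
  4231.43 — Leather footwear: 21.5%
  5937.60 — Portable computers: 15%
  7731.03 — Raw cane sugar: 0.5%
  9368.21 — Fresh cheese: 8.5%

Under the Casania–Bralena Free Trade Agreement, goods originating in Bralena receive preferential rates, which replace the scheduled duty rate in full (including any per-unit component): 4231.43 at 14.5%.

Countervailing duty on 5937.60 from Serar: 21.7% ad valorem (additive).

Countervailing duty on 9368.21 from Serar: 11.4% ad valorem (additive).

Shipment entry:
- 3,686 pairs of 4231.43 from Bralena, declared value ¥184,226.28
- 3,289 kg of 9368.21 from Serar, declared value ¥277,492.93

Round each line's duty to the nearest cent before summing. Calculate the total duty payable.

Line 1 (4231.43, Bralena, 3,686 pairs, ¥184,226.28):
Base rate for 4231.43 is 21.5%.
Origin Bralena qualifies under the Casania–Bralena agreement and 4231.43 is covered: preferential rate 14.5% applies instead.
Duty = ¥184,226.28 × 14.5% = ¥26,712.81.
Line 2 (9368.21, Serar, 3,289 kg, ¥277,492.93):
Base rate for 9368.21 is 8.5%.
Additional duty on 9368.21 from Serar: +11.4%. Applied ad valorem rate: 8.5% + 11.4% = 19.9%.
Duty = ¥277,492.93 × 19.9% = ¥55,221.09.
Total = ¥26,712.81 + ¥55,221.09 = ¥81,933.90.

¥81,933.90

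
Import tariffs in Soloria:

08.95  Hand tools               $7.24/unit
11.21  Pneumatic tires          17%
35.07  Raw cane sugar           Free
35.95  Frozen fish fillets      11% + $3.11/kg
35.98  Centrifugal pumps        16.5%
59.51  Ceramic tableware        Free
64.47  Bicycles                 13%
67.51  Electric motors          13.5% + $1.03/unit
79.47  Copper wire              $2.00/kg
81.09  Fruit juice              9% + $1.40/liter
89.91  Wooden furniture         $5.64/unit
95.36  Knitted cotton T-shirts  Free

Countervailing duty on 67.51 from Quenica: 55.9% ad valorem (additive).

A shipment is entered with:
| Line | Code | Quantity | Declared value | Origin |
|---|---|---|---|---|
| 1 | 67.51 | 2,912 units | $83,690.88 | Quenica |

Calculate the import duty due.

Line 1 (67.51, Quenica, 2,912 units, $83,690.88):
Base rate for 67.51 is 13.5% + $1.03/unit.
Additional duty on 67.51 from Quenica: +55.9%. Applied ad valorem rate: 13.5% + 55.9% = 69.4%.
Duty = $83,690.88 × 69.4% + 2,912 × $1.03 = $61,080.83.

$61,080.83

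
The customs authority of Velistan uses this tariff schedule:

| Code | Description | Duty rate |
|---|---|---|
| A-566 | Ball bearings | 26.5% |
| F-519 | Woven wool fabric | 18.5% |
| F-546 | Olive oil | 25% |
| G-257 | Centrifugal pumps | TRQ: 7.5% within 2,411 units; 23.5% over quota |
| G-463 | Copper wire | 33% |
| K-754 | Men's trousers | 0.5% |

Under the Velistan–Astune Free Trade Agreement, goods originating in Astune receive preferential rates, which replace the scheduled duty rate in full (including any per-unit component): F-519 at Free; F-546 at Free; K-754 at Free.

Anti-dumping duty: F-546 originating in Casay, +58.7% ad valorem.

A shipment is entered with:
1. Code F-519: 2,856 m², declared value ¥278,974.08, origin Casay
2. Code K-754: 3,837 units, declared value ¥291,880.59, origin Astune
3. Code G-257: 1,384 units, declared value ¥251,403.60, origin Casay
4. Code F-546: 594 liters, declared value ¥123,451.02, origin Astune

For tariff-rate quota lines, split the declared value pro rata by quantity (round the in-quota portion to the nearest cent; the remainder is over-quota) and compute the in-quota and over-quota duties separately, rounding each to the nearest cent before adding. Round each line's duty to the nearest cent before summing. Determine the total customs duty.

¥70,465.47

Line 1 (F-519, Casay, 2,856 m², ¥278,974.08):
Base rate for F-519 is 18.5%.
F-519 has an FTA preferential rate, but origin Casay is not Astune; base rate stands.
Duty = ¥278,974.08 × 18.5% = ¥51,610.20.
Line 2 (K-754, Astune, 3,837 units, ¥291,880.59):
Base rate for K-754 is 0.5%.
Origin Astune qualifies under the Velistan–Astune agreement and K-754 is covered: preferential rate Free applies instead.
Duty = ¥291,880.59 × 0% = ¥0.00.
Line 3 (G-257, Casay, 1,384 units, ¥251,403.60):
Code G-257 is under a tariff-rate quota (threshold 2,411 units). Quantity 1,384 units is within the quota, so the in-quota rate 7.5% applies to the full value.
Duty = ¥251,403.60 × 7.5% = ¥18,855.27.
Line 4 (F-546, Astune, 594 liters, ¥123,451.02):
Base rate for F-546 is 25%.
Origin Astune qualifies under the Velistan–Astune agreement and F-546 is covered: preferential rate Free applies instead.
The additional-duty order on F-546 targets Casay, not Astune; it does not apply.
Duty = ¥123,451.02 × 0% = ¥0.00.
Total = ¥51,610.20 + ¥0.00 + ¥18,855.27 + ¥0.00 = ¥70,465.47.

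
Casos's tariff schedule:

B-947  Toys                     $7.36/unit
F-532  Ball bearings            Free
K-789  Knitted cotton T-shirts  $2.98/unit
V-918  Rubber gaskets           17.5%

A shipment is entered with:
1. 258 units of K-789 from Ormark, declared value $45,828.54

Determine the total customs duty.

Line 1 (K-789, Ormark, 258 units, $45,828.54):
Base rate for K-789 is $2.98/unit.
Duty = 258 × $2.98 = $768.84.

$768.84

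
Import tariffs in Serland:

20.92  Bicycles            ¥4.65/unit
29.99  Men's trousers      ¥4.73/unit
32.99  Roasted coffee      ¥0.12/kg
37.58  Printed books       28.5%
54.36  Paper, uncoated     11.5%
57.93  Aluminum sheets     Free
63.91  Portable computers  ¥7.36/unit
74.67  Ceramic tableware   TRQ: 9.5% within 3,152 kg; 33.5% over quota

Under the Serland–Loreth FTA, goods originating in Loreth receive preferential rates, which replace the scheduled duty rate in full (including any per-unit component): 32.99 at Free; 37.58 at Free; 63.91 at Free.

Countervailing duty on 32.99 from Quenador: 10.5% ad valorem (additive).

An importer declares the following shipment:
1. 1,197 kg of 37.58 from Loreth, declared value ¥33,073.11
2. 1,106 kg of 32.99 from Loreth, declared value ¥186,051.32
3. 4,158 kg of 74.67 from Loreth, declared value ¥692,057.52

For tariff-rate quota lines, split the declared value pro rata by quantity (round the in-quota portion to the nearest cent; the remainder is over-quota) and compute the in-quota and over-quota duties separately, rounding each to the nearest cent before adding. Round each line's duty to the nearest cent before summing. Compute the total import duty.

¥105,930.73

Line 1 (37.58, Loreth, 1,197 kg, ¥33,073.11):
Base rate for 37.58 is 28.5%.
Origin Loreth qualifies under the Serland–Loreth agreement and 37.58 is covered: preferential rate Free applies instead.
Duty = ¥33,073.11 × 0% = ¥0.00.
Line 2 (32.99, Loreth, 1,106 kg, ¥186,051.32):
Base rate for 32.99 is ¥0.12/kg.
Origin Loreth qualifies under the Serland–Loreth agreement and 32.99 is covered: preferential rate Free applies instead.
The additional-duty order on 32.99 targets Quenador, not Loreth; it does not apply.
Duty = ¥186,051.32 × 0% = ¥0.00.
Line 3 (74.67, Loreth, 4,158 kg, ¥692,057.52):
Code 74.67 is under a tariff-rate quota (threshold 3,152 kg). In-quota: 3,152 kg at 9.5%; over-quota: 1,006 kg at 33.5%.
Pro-rata value split: in-quota = ¥692,057.52 × 3,152/4,158 = ¥524,618.88; over-quota = ¥692,057.52 − ¥524,618.88 = ¥167,438.64.
In-quota duty = ¥524,618.88 × 9.5% = ¥49,838.79. Over-quota duty = ¥167,438.64 × 33.5% = ¥56,091.94.
Line duty = ¥49,838.79 + ¥56,091.94 = ¥105,930.73.
Total = ¥0.00 + ¥0.00 + ¥105,930.73 = ¥105,930.73.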